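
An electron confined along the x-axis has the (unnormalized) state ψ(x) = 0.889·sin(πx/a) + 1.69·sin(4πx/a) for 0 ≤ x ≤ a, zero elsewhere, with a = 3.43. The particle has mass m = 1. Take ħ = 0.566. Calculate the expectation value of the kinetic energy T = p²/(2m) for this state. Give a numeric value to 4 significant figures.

1.713

T = −(ħ²/2m) d²/dx², so ⟨T⟩ = −(ħ²/2m) ∫ ψ*·ψ'' dx / ∫|ψ|² dx; with m = 1.
d²/dx² sin(jπx/a) = −(jπ/a)²·sin(jπx/a); on 0 ≤ x ≤ a, ∫sin²(jπx/a) dx = a/2 and ∫sin(jπx/a)·sin(lπx/a) dx = 0 for j ≠ l, so only diagonal terms survive in ∫|ψ|² and ∫ψ·ψ″; ∫ψ·ψ′ dx = [ψ²/2] between the walls = 0.
State is unnormalized: ∫|ψ|² dx = 6.2536, and ∫ψ*·(−ħ²/2m · ψ'') dx = 10.713, so ⟨T⟩ = 10.713 / 6.2536.
⟨T⟩ = 1.7131.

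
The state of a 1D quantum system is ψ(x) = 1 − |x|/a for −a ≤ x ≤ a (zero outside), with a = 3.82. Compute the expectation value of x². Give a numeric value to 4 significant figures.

⟨x²⟩ = ∫ x²·|ψ|² dx / ∫|ψ|² dx (integrals over the domain).
ψ is even, so ∫ over [−a, a] = 2∫₀ᵃ with ψ = 1 − x/a there: ∫₀ᵃ (1 − x/a)² dx = a/3, ∫₀ᵃ x²(1 − x/a)² dx = a³/30, ∫₀ᵃ x⁴(1 − x/a)² dx = a⁵/105.
State is unnormalized: ∫|ψ|² dx = 2.5467, and ∫ψ*·x²·ψ dx = 3.7162, so ⟨x²⟩ = 3.7162 / 2.5467.
⟨x²⟩ = 1.4592.

1.459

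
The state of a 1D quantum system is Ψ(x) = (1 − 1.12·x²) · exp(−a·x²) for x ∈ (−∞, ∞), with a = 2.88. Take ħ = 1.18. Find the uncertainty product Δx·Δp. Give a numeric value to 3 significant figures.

0.594

Δx = √(⟨x²⟩−⟨x⟩²), Δp = √(⟨p²⟩−⟨p⟩²).
Expand each integrand as polynomial × e^(−2ax²) and use ∫x^(2j)·e^(−2ax²) dx = (2j−1)!!/(4a)^j · √(π/(2a)), odd powers → 0; here √(π/(2a)) = 0.73852. Differentiate with the product rule, d/dx e^(−ax²) = −2ax·e^(−ax²).
Normalization: ∫|Ψ|² dx = 0.61586.
⟨x⟩ = 0.0000, ⟨x²⟩ = 0.058131 ⇒ Δx = 0.24110.
⟨p⟩ = 0.0000, ⟨p²⟩ = 6.0620 ⇒ Δp = 2.4621.
Δx·Δp = 0.59363.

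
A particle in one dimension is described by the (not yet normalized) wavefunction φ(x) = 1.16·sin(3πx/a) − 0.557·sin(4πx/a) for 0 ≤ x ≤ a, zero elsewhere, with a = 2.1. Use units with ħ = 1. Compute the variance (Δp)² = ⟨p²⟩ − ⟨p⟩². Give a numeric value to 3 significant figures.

23.1

Compute ⟨p⟩ and ⟨p²⟩ separately; (Δp)² = ⟨p²⟩ − ⟨p⟩².
d²/dx² sin(jπx/a) = −(jπ/a)²·sin(jπx/a); on 0 ≤ x ≤ a, ∫sin²(jπx/a) dx = a/2 and ∫sin(jπx/a)·sin(lπx/a) dx = 0 for j ≠ l, so only diagonal terms survive in ∫|φ|² and ∫φ·φ″; ∫φ·φ′ dx = [φ²/2] between the walls = 0.
Normalization: ∫|φ|² dx = 1.7386.
⟨p⟩ = 0.0000 and ⟨p²⟩ = 23.077.
(Δp)² = 23.077 − (0.0000)² = 23.077.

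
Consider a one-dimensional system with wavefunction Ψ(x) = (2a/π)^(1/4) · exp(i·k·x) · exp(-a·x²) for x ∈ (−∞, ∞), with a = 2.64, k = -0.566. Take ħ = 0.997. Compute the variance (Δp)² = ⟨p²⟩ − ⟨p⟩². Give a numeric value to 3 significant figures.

Compute ⟨p⟩ and ⟨p²⟩ separately; (Δp)² = ⟨p²⟩ − ⟨p⟩².
Gaussian moments: ∫x^(2j)·e^(−2ax²) dx = (2j−1)!!/(4a)^j · √(π/(2a)), odd powers integrate to 0; here √(π/(2a)) = 0.77136. Derivatives: Ψ′ = (ik − 2ax)·Ψ, Ψ″ = ((ik − 2ax)² − 2a)·Ψ; the odd-in-x pieces drop out.
⟨p⟩ = -0.56430 and ⟨p²⟩ = 2.9426.
(Δp)² = 2.9426 − (-0.56430)² = 2.6242.

2.62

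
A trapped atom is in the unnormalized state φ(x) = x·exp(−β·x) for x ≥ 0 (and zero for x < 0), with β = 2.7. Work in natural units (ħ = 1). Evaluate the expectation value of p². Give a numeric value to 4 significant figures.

p² φ = −ħ² d²φ/dx²; ⟨p²⟩ = −ħ² ∫ φ*·φ'' dx / ∫|φ|² dx.
Differentiate x·exp(−β·x) with the product rule; every integrand then reduces to terms xʲ·e^(−2βx) on [0, ∞), with ∫₀^∞ xʲ·e^(−2βx) dx = j!/(2β)^(j+1).
State is unnormalized: ∫|φ|² dx = 0.012701, and ∫φ*·(−ħ² φ'') dx = 0.092593, so ⟨p²⟩ = 0.092593 / 0.012701.
⟨p²⟩ = 7.2900.

7.290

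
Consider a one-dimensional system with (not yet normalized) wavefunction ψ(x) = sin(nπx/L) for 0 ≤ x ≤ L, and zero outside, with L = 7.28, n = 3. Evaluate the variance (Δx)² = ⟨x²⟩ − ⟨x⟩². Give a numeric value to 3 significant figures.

Compute ⟨x⟩ and ⟨x²⟩ separately, then (Δx)² = ⟨x²⟩ − ⟨x⟩².
With sin²θ = (1 − cos2θ)/2 on 0 ≤ x ≤ L: ∫sin²(nπx/L) dx = L/2, ∫x·sin²(nπx/L) dx = L²/4, ∫x²·sin²(nπx/L) dx = L³·(1/6 − 1/(4n²π²)); higher powers xᵏ the same way, integrating xᵏ·cos(2nπx/L) by parts.
Normalization: ∫|ψ|² dx = 3.6400.
⟨x⟩ = 3.6400 and ⟨x²⟩ = 17.368.
(Δx)² = 17.368 − (3.6400)² = 4.1182.

4.12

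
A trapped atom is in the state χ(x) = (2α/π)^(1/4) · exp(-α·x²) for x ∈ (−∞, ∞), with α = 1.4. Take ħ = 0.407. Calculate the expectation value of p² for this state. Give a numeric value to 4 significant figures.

0.2319

p² χ = −ħ² d²χ/dx²; ⟨p²⟩ = −ħ² ∫ χ*·χ'' dx.
Gaussian moments: ∫x^(2j)·e^(−2αx²) dx = (2j−1)!!/(4α)^j · √(π/(2α)), odd powers integrate to 0; here √(π/(2α)) = 1.0592. Derivatives: d/dx e^(−αx²) = −2αx·e^(−αx²), d²/dx² e^(−αx²) = (4α²x² − 2α)·e^(−αx²).
⟨p²⟩ = 0.23191.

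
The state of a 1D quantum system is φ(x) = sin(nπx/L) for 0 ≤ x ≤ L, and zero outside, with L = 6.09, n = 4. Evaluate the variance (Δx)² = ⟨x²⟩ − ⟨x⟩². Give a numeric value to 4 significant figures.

2.973

Compute ⟨x⟩ and ⟨x²⟩ separately, then (Δx)² = ⟨x²⟩ − ⟨x⟩².
With sin²θ = (1 − cos2θ)/2 on 0 ≤ x ≤ L: ∫sin²(nπx/L) dx = L/2, ∫x·sin²(nπx/L) dx = L²/4, ∫x²·sin²(nπx/L) dx = L³·(1/6 − 1/(4n²π²)); higher powers xᵏ the same way, integrating xᵏ·cos(2nπx/L) by parts.
Normalization: ∫|φ|² dx = 3.0450.
⟨x⟩ = 3.0450 and ⟨x²⟩ = 12.245.
(Δx)² = 12.245 − (3.0450)² = 2.9732.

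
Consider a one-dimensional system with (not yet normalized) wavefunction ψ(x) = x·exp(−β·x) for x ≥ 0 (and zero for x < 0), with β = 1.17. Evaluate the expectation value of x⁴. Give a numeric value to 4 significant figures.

12.01

⟨x⁴⟩ = ∫ x⁴·|ψ|² dx / ∫|ψ|² dx (integrals over the domain).
Every integrand reduces to terms xʲ·e^(−2βx) on [0, ∞); use ∫₀^∞ xʲ·e^(−2βx) dx = j!/(2β)^(j+1).
State is unnormalized: ∫|ψ|² dx = 0.15609, and ∫ψ*·x⁴·ψ dx = 1.8742, so ⟨x⁴⟩ = 1.8742 / 0.15609.
⟨x⁴⟩ = 12.007.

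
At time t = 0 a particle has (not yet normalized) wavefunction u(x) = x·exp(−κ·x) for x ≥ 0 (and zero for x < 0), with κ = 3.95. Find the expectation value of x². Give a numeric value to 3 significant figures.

0.192

⟨x²⟩ = ∫ x²·|u|² dx / ∫|u|² dx (integrals over the domain).
Every integrand reduces to terms xʲ·e^(−2κx) on [0, ∞); use ∫₀^∞ xʲ·e^(−2κx) dx = j!/(2κ)^(j+1).
State is unnormalized: ∫|u|² dx = 0.0040565, and ∫u*·x²·u dx = 0.00077997, so ⟨x²⟩ = 0.00077997 / 0.0040565.
⟨x²⟩ = 0.19228.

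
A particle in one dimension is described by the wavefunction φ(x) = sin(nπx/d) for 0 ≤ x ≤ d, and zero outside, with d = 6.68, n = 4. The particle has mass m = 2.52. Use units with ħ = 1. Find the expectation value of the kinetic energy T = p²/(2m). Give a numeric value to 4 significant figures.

0.7022

T = −(ħ²/2m) d²/dx², so ⟨T⟩ = −(ħ²/2m) ∫ φ*·φ'' dx / ∫|φ|² dx; with m = 2.52.
d/dx sin(nπx/d) = (nπ/d)·cos(nπx/d) and d²/dx² sin(nπx/d) = −(nπ/d)²·sin(nπx/d); on 0 ≤ x ≤ d, ∫sin²(nπx/d) dx = d/2 and ∫sin(nπx/d)·cos(nπx/d) dx = 0.
State is unnormalized: ∫|φ|² dx = 3.3400, and ∫φ*·(−ħ²/2m · φ'') dx = 2.3452, so ⟨T⟩ = 2.3452 / 3.3400.
⟨T⟩ = 0.70216.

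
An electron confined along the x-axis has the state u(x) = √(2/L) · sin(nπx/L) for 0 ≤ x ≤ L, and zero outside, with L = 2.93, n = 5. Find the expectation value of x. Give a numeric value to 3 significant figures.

⟨x⟩ = ∫ x·|u|² dx (integrals over the domain).
With sin²θ = (1 − cos2θ)/2 on 0 ≤ x ≤ L: ∫sin²(nπx/L) dx = L/2, ∫x·sin²(nπx/L) dx = L²/4, ∫x²·sin²(nπx/L) dx = L³·(1/6 − 1/(4n²π²)); higher powers xᵏ the same way, integrating xᵏ·cos(2nπx/L) by parts.
⟨x⟩ = 1.4650.

1.47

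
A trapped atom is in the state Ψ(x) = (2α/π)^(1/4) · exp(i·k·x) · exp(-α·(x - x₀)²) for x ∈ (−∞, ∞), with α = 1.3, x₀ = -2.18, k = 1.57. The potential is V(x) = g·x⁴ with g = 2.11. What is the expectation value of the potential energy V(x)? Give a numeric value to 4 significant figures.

⟨V⟩ = ∫ V(x)·|Ψ|² dx.
Gaussian moments (u = x − x₀): ∫u^(2j)·e^(−2αu²) du = (2j−1)!!/(4α)^j · √(π/(2α)), odd powers integrate to 0; here √(π/(2α)) = 1.0992.
⟨V⟩ = 59.459.

59.46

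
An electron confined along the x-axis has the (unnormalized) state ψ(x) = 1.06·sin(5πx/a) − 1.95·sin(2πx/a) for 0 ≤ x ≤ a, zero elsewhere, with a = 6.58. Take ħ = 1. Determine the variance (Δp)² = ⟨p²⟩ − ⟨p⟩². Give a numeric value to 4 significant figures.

2.004

Compute ⟨p⟩ and ⟨p²⟩ separately; (Δp)² = ⟨p²⟩ − ⟨p⟩².
d²/dx² sin(jπx/a) = −(jπ/a)²·sin(jπx/a); on 0 ≤ x ≤ a, ∫sin²(jπx/a) dx = a/2 and ∫sin(jπx/a)·sin(lπx/a) dx = 0 for j ≠ l, so only diagonal terms survive in ∫|ψ|² and ∫ψ·ψ″; ∫ψ·ψ′ dx = [ψ²/2] between the walls = 0.
Normalization: ∫|ψ|² dx = 16.207.
⟨p⟩ = 0.0000 and ⟨p²⟩ = 2.0037.
(Δp)² = 2.0037 − (0.0000)² = 2.0037.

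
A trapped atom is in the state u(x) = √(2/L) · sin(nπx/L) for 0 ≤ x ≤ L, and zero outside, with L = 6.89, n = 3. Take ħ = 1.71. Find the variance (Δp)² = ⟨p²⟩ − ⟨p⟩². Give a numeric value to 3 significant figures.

Compute ⟨p⟩ and ⟨p²⟩ separately; (Δp)² = ⟨p²⟩ − ⟨p⟩².
d/dx sin(nπx/L) = (nπ/L)·cos(nπx/L) and d²/dx² sin(nπx/L) = −(nπ/L)²·sin(nπx/L); on 0 ≤ x ≤ L, ∫sin²(nπx/L) dx = L/2 and ∫sin(nπx/L)·cos(nπx/L) dx = 0.
⟨p⟩ = 0.0000 and ⟨p²⟩ = 5.4714.
(Δp)² = 5.4714 − (0.0000)² = 5.4714.

5.47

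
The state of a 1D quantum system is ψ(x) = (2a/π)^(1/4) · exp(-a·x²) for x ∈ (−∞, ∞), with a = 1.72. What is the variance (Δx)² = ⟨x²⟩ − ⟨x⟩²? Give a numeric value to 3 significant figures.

0.145

Compute ⟨x⟩ and ⟨x²⟩ separately, then (Δx)² = ⟨x²⟩ − ⟨x⟩².
Gaussian moments: ∫x^(2j)·e^(−2ax²) dx = (2j−1)!!/(4a)^j · √(π/(2a)), odd powers integrate to 0; here √(π/(2a)) = 0.95564.
⟨x⟩ = 0.0000 and ⟨x²⟩ = 0.14535.
(Δx)² = 0.14535 − (0.0000)² = 0.14535.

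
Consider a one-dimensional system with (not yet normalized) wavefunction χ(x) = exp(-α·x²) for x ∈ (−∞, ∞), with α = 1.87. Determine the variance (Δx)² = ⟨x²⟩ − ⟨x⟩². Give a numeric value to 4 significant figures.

0.1337

Compute ⟨x⟩ and ⟨x²⟩ separately, then (Δx)² = ⟨x²⟩ − ⟨x⟩².
Gaussian moments: ∫x^(2j)·e^(−2αx²) dx = (2j−1)!!/(4α)^j · √(π/(2α)), odd powers integrate to 0; here √(π/(2α)) = 0.91651.
Normalization: ∫|χ|² dx = 0.91651.
⟨x⟩ = 0.0000 and ⟨x²⟩ = 0.13369.
(Δx)² = 0.13369 − (0.0000)² = 0.13369.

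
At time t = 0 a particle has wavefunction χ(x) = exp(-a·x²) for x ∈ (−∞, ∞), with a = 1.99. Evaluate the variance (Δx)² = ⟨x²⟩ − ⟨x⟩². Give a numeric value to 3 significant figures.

Compute ⟨x⟩ and ⟨x²⟩ separately, then (Δx)² = ⟨x²⟩ − ⟨x⟩².
Gaussian moments: ∫x^(2j)·e^(−2ax²) dx = (2j−1)!!/(4a)^j · √(π/(2a)), odd powers integrate to 0; here √(π/(2a)) = 0.88845.
Normalization: ∫|χ|² dx = 0.88845.
⟨x⟩ = 0.0000 and ⟨x²⟩ = 0.12563.
(Δx)² = 0.12563 − (0.0000)² = 0.12563.

0.126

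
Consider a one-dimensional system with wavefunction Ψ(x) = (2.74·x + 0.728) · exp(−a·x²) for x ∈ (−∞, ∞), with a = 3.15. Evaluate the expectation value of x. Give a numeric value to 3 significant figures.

0.281

⟨x⟩ = ∫ x·|Ψ|² dx / ∫|Ψ|² dx (integrals over the domain).
Expand each integrand as polynomial × e^(−2ax²) and use ∫x^(2j)·e^(−2ax²) dx = (2j−1)!!/(4a)^j · √(π/(2a)), odd powers → 0; here √(π/(2a)) = 0.70616.
State is unnormalized: ∫|Ψ|² dx = 0.79502, and ∫Ψ*·x·Ψ dx = 0.22359, so ⟨x⟩ = 0.22359 / 0.79502.
⟨x⟩ = 0.28124.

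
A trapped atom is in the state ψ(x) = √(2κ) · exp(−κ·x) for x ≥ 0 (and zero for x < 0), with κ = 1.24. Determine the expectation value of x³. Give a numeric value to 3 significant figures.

0.393

⟨x³⟩ = ∫ x³·|ψ|² dx (integrals over the domain).
Every integrand reduces to terms xʲ·e^(−2κx) on [0, ∞); use ∫₀^∞ xʲ·e^(−2κx) dx = j!/(2κ)^(j+1).
⟨x³⟩ = 0.39337.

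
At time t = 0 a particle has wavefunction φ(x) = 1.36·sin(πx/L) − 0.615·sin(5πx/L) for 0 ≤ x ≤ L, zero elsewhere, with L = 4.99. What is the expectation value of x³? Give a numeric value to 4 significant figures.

22.18

⟨x³⟩ = ∫ x³·|φ|² dx / ∫|φ|² dx (integrals over the domain).
On 0 ≤ x ≤ L (j ≠ l): ∫sin²(jπx/L) dx = L/2, ∫sin(jπx/L)·sin(lπx/L) dx = 0; diagonal moments ∫x·sin²(jπx/L) dx = L²/4, ∫x²·sin²(jπx/L) dx = L³·(1/6 − 1/(4j²π²)); cross terms ∫x·sin(jπx/L)·sin(lπx/L) dx = 0 for j + l even and −4jlL²/(π²(j² − l²)²) for j + l odd, ∫x²·sin(jπx/L)·sin(lπx/L) dx = (−1)^(j+l)·4jlL³/(π²(j² − l²)²); higher powers the same way via product-to-sum and parts.
State is unnormalized: ∫|φ|² dx = 5.5584, and ∫φ*·x³·φ dx = 123.26, so ⟨x³⟩ = 123.26 / 5.5584.
⟨x³⟩ = 22.175.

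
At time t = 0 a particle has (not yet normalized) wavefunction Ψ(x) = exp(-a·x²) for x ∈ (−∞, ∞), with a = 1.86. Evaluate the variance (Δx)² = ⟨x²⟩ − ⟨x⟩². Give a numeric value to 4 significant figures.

Compute ⟨x⟩ and ⟨x²⟩ separately, then (Δx)² = ⟨x²⟩ − ⟨x⟩².
Gaussian moments: ∫x^(2j)·e^(−2ax²) dx = (2j−1)!!/(4a)^j · √(π/(2a)), odd powers integrate to 0; here √(π/(2a)) = 0.91897.
Normalization: ∫|Ψ|² dx = 0.91897.
⟨x⟩ = 0.0000 and ⟨x²⟩ = 0.13441.
(Δx)² = 0.13441 − (0.0000)² = 0.13441.

0.1344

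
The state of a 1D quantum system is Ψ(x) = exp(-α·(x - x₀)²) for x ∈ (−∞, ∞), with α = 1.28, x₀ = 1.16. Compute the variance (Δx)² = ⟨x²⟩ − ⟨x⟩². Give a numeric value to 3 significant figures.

Compute ⟨x⟩ and ⟨x²⟩ separately, then (Δx)² = ⟨x²⟩ − ⟨x⟩².
Gaussian moments (u = x − x₀): ∫u^(2j)·e^(−2αu²) du = (2j−1)!!/(4α)^j · √(π/(2α)), odd powers integrate to 0; here √(π/(2α)) = 1.1078.
Normalization: ∫|Ψ|² dx = 1.1078.
⟨x⟩ = 1.1600 and ⟨x²⟩ = 1.5409.
(Δx)² = 1.5409 − (1.1600)² = 0.19531.

0.195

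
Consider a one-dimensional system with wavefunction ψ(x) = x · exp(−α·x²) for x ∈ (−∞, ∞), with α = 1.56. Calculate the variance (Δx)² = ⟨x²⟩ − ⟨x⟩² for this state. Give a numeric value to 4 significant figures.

0.4808

Compute ⟨x⟩ and ⟨x²⟩ separately, then (Δx)² = ⟨x²⟩ − ⟨x⟩².
Expand each integrand as polynomial × e^(−2αx²) and use ∫x^(2j)·e^(−2αx²) dx = (2j−1)!!/(4α)^j · √(π/(2α)), odd powers → 0; here √(π/(2α)) = 1.0035.
Normalization: ∫|ψ|² dx = 0.16081.
⟨x⟩ = 0.0000 and ⟨x²⟩ = 0.48077.
(Δx)² = 0.48077 − (0.0000)² = 0.48077.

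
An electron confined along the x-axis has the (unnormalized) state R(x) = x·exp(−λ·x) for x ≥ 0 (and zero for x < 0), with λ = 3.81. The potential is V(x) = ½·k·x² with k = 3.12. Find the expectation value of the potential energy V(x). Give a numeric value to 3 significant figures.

0.322

⟨V⟩ = ∫ V(x)·|R|² dx / ∫|R|² dx.
Every integrand reduces to terms xʲ·e^(−2λx) on [0, ∞); use ∫₀^∞ xʲ·e^(−2λx) dx = j!/(2λ)^(j+1).
State is unnormalized: ∫|R|² dx = 0.0045203, and ∫R*·V(x)·R dx = 0.0014573, so ⟨V⟩ = 0.0014573 / 0.0045203.
⟨V⟩ = 0.32240.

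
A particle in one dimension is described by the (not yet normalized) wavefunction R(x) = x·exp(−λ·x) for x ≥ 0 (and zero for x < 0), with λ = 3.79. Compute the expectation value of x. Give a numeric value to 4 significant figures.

0.3958

⟨x⟩ = ∫ x·|R|² dx / ∫|R|² dx (integrals over the domain).
Every integrand reduces to terms xʲ·e^(−2λx) on [0, ∞); use ∫₀^∞ xʲ·e^(−2λx) dx = j!/(2λ)^(j+1).
State is unnormalized: ∫|R|² dx = 0.0045922, and ∫R*·x·R dx = 0.0018175, so ⟨x⟩ = 0.0018175 / 0.0045922.
⟨x⟩ = 0.39578.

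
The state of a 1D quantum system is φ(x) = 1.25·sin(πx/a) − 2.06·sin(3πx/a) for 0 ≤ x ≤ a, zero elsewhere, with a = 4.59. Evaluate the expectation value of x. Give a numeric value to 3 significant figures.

⟨x⟩ = ∫ x·|φ|² dx / ∫|φ|² dx (integrals over the domain).
On 0 ≤ x ≤ a (j ≠ l): ∫sin²(jπx/a) dx = a/2, ∫sin(jπx/a)·sin(lπx/a) dx = 0; diagonal moments ∫x·sin²(jπx/a) dx = a²/4, ∫x²·sin²(jπx/a) dx = a³·(1/6 − 1/(4j²π²)); cross terms ∫x·sin(jπx/a)·sin(lπx/a) dx = 0 for j + l even and −4jla²/(π²(j² − l²)²) for j + l odd, ∫x²·sin(jπx/a)·sin(lπx/a) dx = (−1)^(j+l)·4jla³/(π²(j² − l²)²); higher powers the same way via product-to-sum and parts.
State is unnormalized: ∫|φ|² dx = 13.325, and ∫φ*·x·φ dx = 30.581, so ⟨x⟩ = 30.581 / 13.325.
⟨x⟩ = 2.2950.

2.30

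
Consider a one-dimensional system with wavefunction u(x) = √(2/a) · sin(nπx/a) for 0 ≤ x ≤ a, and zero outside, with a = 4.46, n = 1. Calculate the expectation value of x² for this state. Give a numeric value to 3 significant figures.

⟨x²⟩ = ∫ x²·|u|² dx (integrals over the domain).
With sin²θ = (1 − cos2θ)/2 on 0 ≤ x ≤ a: ∫sin²(nπx/a) dx = a/2, ∫x·sin²(nπx/a) dx = a²/4, ∫x²·sin²(nπx/a) dx = a³·(1/6 − 1/(4n²π²)); higher powers xᵏ the same way, integrating xᵏ·cos(2nπx/a) by parts.
⟨x²⟩ = 5.6228.

5.62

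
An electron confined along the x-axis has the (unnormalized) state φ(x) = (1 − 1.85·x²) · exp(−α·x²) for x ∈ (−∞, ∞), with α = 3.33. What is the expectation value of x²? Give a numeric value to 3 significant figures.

⟨x²⟩ = ∫ x²·|φ|² dx / ∫|φ|² dx (integrals over the domain).
Expand each integrand as polynomial × e^(−2αx²) and use ∫x^(2j)·e^(−2αx²) dx = (2j−1)!!/(4α)^j · √(π/(2α)), odd powers → 0; here √(π/(2α)) = 0.68681.
State is unnormalized: ∫|φ|² dx = 0.53578, and ∫φ*·x²·φ dx = 0.023513, so ⟨x²⟩ = 0.023513 / 0.53578.
⟨x²⟩ = 0.043887.

0.0439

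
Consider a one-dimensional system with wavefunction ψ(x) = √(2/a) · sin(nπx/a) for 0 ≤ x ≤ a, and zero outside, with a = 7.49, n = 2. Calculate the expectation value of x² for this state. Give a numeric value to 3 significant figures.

⟨x²⟩ = ∫ x²·|ψ|² dx (integrals over the domain).
With sin²θ = (1 − cos2θ)/2 on 0 ≤ x ≤ a: ∫sin²(nπx/a) dx = a/2, ∫x·sin²(nπx/a) dx = a²/4, ∫x²·sin²(nπx/a) dx = a³·(1/6 − 1/(4n²π²)); higher powers xᵏ the same way, integrating xᵏ·cos(2nπx/a) by parts.
⟨x²⟩ = 17.990.

18.0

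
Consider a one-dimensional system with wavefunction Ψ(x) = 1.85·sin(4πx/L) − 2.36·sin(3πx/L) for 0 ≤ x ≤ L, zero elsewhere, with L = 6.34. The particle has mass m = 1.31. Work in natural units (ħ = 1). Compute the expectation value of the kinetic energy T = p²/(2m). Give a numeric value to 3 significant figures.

1.09

T = −(ħ²/2m) d²/dx², so ⟨T⟩ = −(ħ²/2m) ∫ Ψ*·Ψ'' dx / ∫|Ψ|² dx; with m = 1.31.
d²/dx² sin(jπx/L) = −(jπ/L)²·sin(jπx/L); on 0 ≤ x ≤ L, ∫sin²(jπx/L) dx = L/2 and ∫sin(jπx/L)·sin(lπx/L) dx = 0 for j ≠ l, so only diagonal terms survive in ∫|Ψ|² and ∫Ψ·Ψ″; ∫Ψ·Ψ′ dx = [Ψ²/2] between the walls = 0.
State is unnormalized: ∫|Ψ|² dx = 28.505, and ∫Ψ*·(−ħ²/2m · Ψ'') dx = 31.160, so ⟨T⟩ = 31.160 / 28.505.
⟨T⟩ = 1.0931.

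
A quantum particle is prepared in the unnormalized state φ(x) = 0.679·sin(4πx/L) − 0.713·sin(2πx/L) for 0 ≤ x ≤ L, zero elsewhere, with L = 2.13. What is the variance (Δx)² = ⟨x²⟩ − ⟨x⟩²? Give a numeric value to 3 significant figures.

0.137

Compute ⟨x⟩ and ⟨x²⟩ separately, then (Δx)² = ⟨x²⟩ − ⟨x⟩².
On 0 ≤ x ≤ L (j ≠ l): ∫sin²(jπx/L) dx = L/2, ∫sin(jπx/L)·sin(lπx/L) dx = 0; diagonal moments ∫x·sin²(jπx/L) dx = L²/4, ∫x²·sin²(jπx/L) dx = L³·(1/6 − 1/(4j²π²)); cross terms ∫x·sin(jπx/L)·sin(lπx/L) dx = 0 for j + l even and −4jlL²/(π²(j² − l²)²) for j + l odd, ∫x²·sin(jπx/L)·sin(lπx/L) dx = (−1)^(j+l)·4jlL³/(π²(j² − l²)²); higher powers the same way via product-to-sum and parts.
Normalization: ∫|φ|² dx = 1.0324.
⟨x⟩ = 1.0650 and ⟨x²⟩ = 1.2713.
(Δx)² = 1.2713 − (1.0650)² = 0.13705.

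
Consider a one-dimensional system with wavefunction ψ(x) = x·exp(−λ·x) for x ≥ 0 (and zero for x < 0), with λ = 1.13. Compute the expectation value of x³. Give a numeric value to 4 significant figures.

5.198

⟨x³⟩ = ∫ x³·|ψ|² dx / ∫|ψ|² dx (integrals over the domain).
Every integrand reduces to terms xʲ·e^(−2λx) on [0, ∞); use ∫₀^∞ xʲ·e^(−2λx) dx = j!/(2λ)^(j+1).
State is unnormalized: ∫|ψ|² dx = 0.17326, and ∫ψ*·x³·ψ dx = 0.90060, so ⟨x³⟩ = 0.90060 / 0.17326.
⟨x³⟩ = 5.1979.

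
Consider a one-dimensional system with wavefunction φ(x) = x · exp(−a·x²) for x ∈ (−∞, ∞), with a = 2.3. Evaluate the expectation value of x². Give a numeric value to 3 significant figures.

0.326

⟨x²⟩ = ∫ x²·|φ|² dx / ∫|φ|² dx (integrals over the domain).
Expand each integrand as polynomial × e^(−2ax²) and use ∫x^(2j)·e^(−2ax²) dx = (2j−1)!!/(4a)^j · √(π/(2a)), odd powers → 0; here √(π/(2a)) = 0.82641.
State is unnormalized: ∫|φ|² dx = 0.089827, and ∫φ*·x²·φ dx = 0.029292, so ⟨x²⟩ = 0.029292 / 0.089827.
⟨x²⟩ = 0.32609.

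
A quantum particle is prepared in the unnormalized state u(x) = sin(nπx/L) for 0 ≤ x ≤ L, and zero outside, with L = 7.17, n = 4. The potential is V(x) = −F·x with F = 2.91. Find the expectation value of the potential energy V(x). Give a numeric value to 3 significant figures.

-10.4

⟨V⟩ = ∫ V(x)·|u|² dx / ∫|u|² dx.
With sin²θ = (1 − cos2θ)/2 on 0 ≤ x ≤ L: ∫sin²(nπx/L) dx = L/2, ∫x·sin²(nπx/L) dx = L²/4, ∫x²·sin²(nπx/L) dx = L³·(1/6 − 1/(4n²π²)); higher powers xᵏ the same way, integrating xᵏ·cos(2nπx/L) by parts.
State is unnormalized: ∫|u|² dx = 3.5850, and ∫u*·V(x)·u dx = -37.400, so ⟨V⟩ = -37.400 / 3.5850.
⟨V⟩ = -10.432.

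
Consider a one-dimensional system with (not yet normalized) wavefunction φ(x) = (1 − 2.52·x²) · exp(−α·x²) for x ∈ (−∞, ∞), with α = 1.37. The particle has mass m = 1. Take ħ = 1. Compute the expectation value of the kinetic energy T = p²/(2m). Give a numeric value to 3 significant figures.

3.26

T = −(ħ²/2m) d²/dx², so ⟨T⟩ = −(ħ²/2m) ∫ φ*·φ'' dx / ∫|φ|² dx; with m = 1.
Expand each integrand as polynomial × e^(−2αx²) and use ∫x^(2j)·e^(−2αx²) dx = (2j−1)!!/(4α)^j · √(π/(2α)), odd powers → 0; here √(π/(2α)) = 1.0708. Differentiate with the product rule, d/dx e^(−αx²) = −2αx·e^(−αx²).
State is unnormalized: ∫|φ|² dx = 0.76527, and ∫φ*·(−ħ²/2m · φ'') dx = 2.4938, so ⟨T⟩ = 2.4938 / 0.76527.
⟨T⟩ = 3.2587.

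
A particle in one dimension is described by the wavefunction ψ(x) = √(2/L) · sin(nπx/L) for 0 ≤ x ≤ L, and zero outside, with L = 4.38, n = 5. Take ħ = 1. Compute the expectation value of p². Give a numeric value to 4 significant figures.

12.86

p² ψ = −ħ² d²ψ/dx²; ⟨p²⟩ = −ħ² ∫ ψ*·ψ'' dx.
d/dx sin(nπx/L) = (nπ/L)·cos(nπx/L) and d²/dx² sin(nπx/L) = −(nπ/L)²·sin(nπx/L); on 0 ≤ x ≤ L, ∫sin²(nπx/L) dx = L/2 and ∫sin(nπx/L)·cos(nπx/L) dx = 0.
⟨p²⟩ = 12.861.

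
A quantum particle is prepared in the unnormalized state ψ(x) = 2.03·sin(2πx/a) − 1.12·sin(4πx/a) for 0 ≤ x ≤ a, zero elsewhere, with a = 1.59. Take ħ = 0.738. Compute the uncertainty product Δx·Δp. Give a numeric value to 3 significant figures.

Δx = √(⟨x²⟩−⟨x⟩²), Δp = √(⟨p²⟩−⟨p⟩²).
On 0 ≤ x ≤ a (j ≠ l): ∫sin²(jπx/a) dx = a/2, ∫sin(jπx/a)·sin(lπx/a) dx = 0; diagonal moments ∫x·sin²(jπx/a) dx = a²/4, ∫x²·sin²(jπx/a) dx = a³·(1/6 − 1/(4j²π²)); cross terms ∫x·sin(jπx/a)·sin(lπx/a) dx = 0 for j + l even and −4jla²/(π²(j² − l²)²) for j + l odd, ∫x²·sin(jπx/a)·sin(lπx/a) dx = (−1)^(j+l)·4jla³/(π²(j² − l²)²); higher powers the same way via product-to-sum and parts. d²/dx² sin(jπx/a) = −(jπ/a)²·sin(jπx/a); on 0 ≤ x ≤ a, ∫sin²(jπx/a) dx = a/2 and ∫sin(jπx/a)·sin(lπx/a) dx = 0 for j ≠ l, so only diagonal terms survive in ∫|ψ|² and ∫ψ·ψ″; ∫ψ·ψ′ dx = [ψ²/2] between the walls = 0.
Normalization: ∫|ψ|² dx = 4.2734.
⟨x⟩ = 0.79500, ⟨x²⟩ = 0.71998 ⇒ Δx = 0.29657.
⟨p⟩ = 0.0000, ⟨p²⟩ = 14.459 ⇒ Δp = 3.8026.
Δx·Δp = 1.1277.

1.13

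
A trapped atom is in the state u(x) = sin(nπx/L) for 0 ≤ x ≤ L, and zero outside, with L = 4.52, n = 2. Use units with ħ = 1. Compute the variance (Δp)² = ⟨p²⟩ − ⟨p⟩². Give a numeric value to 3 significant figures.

1.93

Compute ⟨p⟩ and ⟨p²⟩ separately; (Δp)² = ⟨p²⟩ − ⟨p⟩².
d/dx sin(nπx/L) = (nπ/L)·cos(nπx/L) and d²/dx² sin(nπx/L) = −(nπ/L)²·sin(nπx/L); on 0 ≤ x ≤ L, ∫sin²(nπx/L) dx = L/2 and ∫sin(nπx/L)·cos(nπx/L) dx = 0.
Normalization: ∫|u|² dx = 2.2600.
⟨p⟩ = 0.0000 and ⟨p²⟩ = 1.9323.
(Δp)² = 1.9323 − (0.0000)² = 1.9323.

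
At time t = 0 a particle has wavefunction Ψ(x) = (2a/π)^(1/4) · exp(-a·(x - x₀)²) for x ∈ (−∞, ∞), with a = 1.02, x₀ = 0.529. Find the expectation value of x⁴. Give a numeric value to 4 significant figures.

⟨x⁴⟩ = ∫ x⁴·|Ψ|² dx (integrals over the domain).
Gaussian moments (u = x − x₀): ∫u^(2j)·e^(−2au²) du = (2j−1)!!/(4a)^j · √(π/(2a)), odd powers integrate to 0; here √(π/(2a)) = 1.2410.
⟨x⁴⟩ = 0.67006.

0.6701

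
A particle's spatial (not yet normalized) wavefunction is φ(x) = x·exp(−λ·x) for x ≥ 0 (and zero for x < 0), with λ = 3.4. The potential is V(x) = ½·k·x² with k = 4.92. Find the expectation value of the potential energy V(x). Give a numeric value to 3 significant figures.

0.638

⟨V⟩ = ∫ V(x)·|φ|² dx / ∫|φ|² dx.
Every integrand reduces to terms xʲ·e^(−2λx) on [0, ∞); use ∫₀^∞ xʲ·e^(−2λx) dx = j!/(2λ)^(j+1).
State is unnormalized: ∫|φ|² dx = 0.0063607, and ∫φ*·V(x)·φ dx = 0.0040607, so ⟨V⟩ = 0.0040607 / 0.0063607.
⟨V⟩ = 0.63841.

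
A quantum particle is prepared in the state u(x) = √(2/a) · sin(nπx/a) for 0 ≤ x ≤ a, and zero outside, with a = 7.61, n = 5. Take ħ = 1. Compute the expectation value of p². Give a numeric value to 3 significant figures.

4.26

p² u = −ħ² d²u/dx²; ⟨p²⟩ = −ħ² ∫ u*·u'' dx.
d/dx sin(nπx/a) = (nπ/a)·cos(nπx/a) and d²/dx² sin(nπx/a) = −(nπ/a)²·sin(nπx/a); on 0 ≤ x ≤ a, ∫sin²(nπx/a) dx = a/2 and ∫sin(nπx/a)·cos(nπx/a) dx = 0.
⟨p²⟩ = 4.2606.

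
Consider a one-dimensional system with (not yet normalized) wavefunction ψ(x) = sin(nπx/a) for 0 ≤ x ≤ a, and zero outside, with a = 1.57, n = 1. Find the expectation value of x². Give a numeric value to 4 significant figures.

⟨x²⟩ = ∫ x²·|ψ|² dx / ∫|ψ|² dx (integrals over the domain).
With sin²θ = (1 − cos2θ)/2 on 0 ≤ x ≤ a: ∫sin²(nπx/a) dx = a/2, ∫x·sin²(nπx/a) dx = a²/4, ∫x²·sin²(nπx/a) dx = a³·(1/6 − 1/(4n²π²)); higher powers xᵏ the same way, integrating xᵏ·cos(2nπx/a) by parts.
State is unnormalized: ∫|ψ|² dx = 0.78500, and ∫ψ*·x²·ψ dx = 0.54696, so ⟨x²⟩ = 0.54696 / 0.78500.
⟨x²⟩ = 0.69676.

0.6968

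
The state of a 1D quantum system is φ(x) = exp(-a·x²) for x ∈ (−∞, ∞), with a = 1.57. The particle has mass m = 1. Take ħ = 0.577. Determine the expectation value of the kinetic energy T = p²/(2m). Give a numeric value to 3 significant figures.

0.261

T = −(ħ²/2m) d²/dx², so ⟨T⟩ = −(ħ²/2m) ∫ φ*·φ'' dx / ∫|φ|² dx; with m = 1.
Gaussian moments: ∫x^(2j)·e^(−2ax²) dx = (2j−1)!!/(4a)^j · √(π/(2a)), odd powers integrate to 0; here √(π/(2a)) = 1.0003. Derivatives: d/dx e^(−ax²) = −2ax·e^(−ax²), d²/dx² e^(−ax²) = (4a²x² − 2a)·e^(−ax²).
State is unnormalized: ∫|φ|² dx = 1.0003, and ∫φ*·(−ħ²/2m · φ'') dx = 0.26142, so ⟨T⟩ = 0.26142 / 1.0003.
⟨T⟩ = 0.26135.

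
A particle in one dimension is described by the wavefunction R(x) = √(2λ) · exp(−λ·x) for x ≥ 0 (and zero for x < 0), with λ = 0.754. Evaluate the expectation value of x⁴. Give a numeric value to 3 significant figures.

⟨x⁴⟩ = ∫ x⁴·|R|² dx (integrals over the domain).
Every integrand reduces to terms xʲ·e^(−2λx) on [0, ∞); use ∫₀^∞ xʲ·e^(−2λx) dx = j!/(2λ)^(j+1).
⟨x⁴⟩ = 4.6409.

4.64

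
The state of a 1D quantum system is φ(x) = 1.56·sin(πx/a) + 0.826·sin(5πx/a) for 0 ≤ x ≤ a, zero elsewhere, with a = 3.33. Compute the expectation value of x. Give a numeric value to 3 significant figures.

⟨x⟩ = ∫ x·|φ|² dx / ∫|φ|² dx (integrals over the domain).
On 0 ≤ x ≤ a (j ≠ l): ∫sin²(jπx/a) dx = a/2, ∫sin(jπx/a)·sin(lπx/a) dx = 0; diagonal moments ∫x·sin²(jπx/a) dx = a²/4, ∫x²·sin²(jπx/a) dx = a³·(1/6 − 1/(4j²π²)); cross terms ∫x·sin(jπx/a)·sin(lπx/a) dx = 0 for j + l even and −4jla²/(π²(j² − l²)²) for j + l odd, ∫x²·sin(jπx/a)·sin(lπx/a) dx = (−1)^(j+l)·4jla³/(π²(j² − l²)²); higher powers the same way via product-to-sum and parts.
State is unnormalized: ∫|φ|² dx = 5.1879, and ∫φ*·x·φ dx = 8.6379, so ⟨x⟩ = 8.6379 / 5.1879.
⟨x⟩ = 1.6650.

1.67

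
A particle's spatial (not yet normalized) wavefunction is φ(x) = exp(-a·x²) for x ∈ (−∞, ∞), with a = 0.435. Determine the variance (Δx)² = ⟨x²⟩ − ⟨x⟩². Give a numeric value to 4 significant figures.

0.5747

Compute ⟨x⟩ and ⟨x²⟩ separately, then (Δx)² = ⟨x²⟩ − ⟨x⟩².
Gaussian moments: ∫x^(2j)·e^(−2ax²) dx = (2j−1)!!/(4a)^j · √(π/(2a)), odd powers integrate to 0; here √(π/(2a)) = 1.9003.
Normalization: ∫|φ|² dx = 1.9003.
⟨x⟩ = 0.0000 and ⟨x²⟩ = 0.57471.
(Δx)² = 0.57471 − (0.0000)² = 0.57471.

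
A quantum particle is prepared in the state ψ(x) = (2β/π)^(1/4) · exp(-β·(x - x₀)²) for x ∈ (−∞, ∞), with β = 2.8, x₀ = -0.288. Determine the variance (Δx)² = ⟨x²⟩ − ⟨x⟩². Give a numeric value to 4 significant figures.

Compute ⟨x⟩ and ⟨x²⟩ separately, then (Δx)² = ⟨x²⟩ − ⟨x⟩².
Gaussian moments (u = x − x₀): ∫u^(2j)·e^(−2βu²) du = (2j−1)!!/(4β)^j · √(π/(2β)), odd powers integrate to 0; here √(π/(2β)) = 0.74900.
⟨x⟩ = -0.28800 and ⟨x²⟩ = 0.17223.
(Δx)² = 0.17223 − (-0.28800)² = 0.089286.

0.08929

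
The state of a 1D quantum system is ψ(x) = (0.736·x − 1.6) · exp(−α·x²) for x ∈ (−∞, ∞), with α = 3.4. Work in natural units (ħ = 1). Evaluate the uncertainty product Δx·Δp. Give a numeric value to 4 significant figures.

Δx = √(⟨x²⟩−⟨x⟩²), Δp = √(⟨p²⟩−⟨p⟩²).
Expand each integrand as polynomial × e^(−2αx²) and use ∫x^(2j)·e^(−2αx²) dx = (2j−1)!!/(4α)^j · √(π/(2α)), odd powers → 0; here √(π/(2α)) = 0.67971. Differentiate with the product rule, d/dx e^(−αx²) = −2αx·e^(−αx²).
Normalization: ∫|ψ|² dx = 1.7671.
⟨x⟩ = -0.066611, ⟨x²⟩ = 0.075782 ⇒ Δx = 0.26711.
⟨p⟩ = 0.0000, ⟨p²⟩ = 3.5042 ⇒ Δp = 1.8719.
Δx·Δp = 0.50001.

0.5000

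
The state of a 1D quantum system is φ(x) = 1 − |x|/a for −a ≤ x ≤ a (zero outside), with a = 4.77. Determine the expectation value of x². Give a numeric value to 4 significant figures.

2.275

⟨x²⟩ = ∫ x²·|φ|² dx / ∫|φ|² dx (integrals over the domain).
φ is even, so ∫ over [−a, a] = 2∫₀ᵃ with φ = 1 − x/a there: ∫₀ᵃ (1 − x/a)² dx = a/3, ∫₀ᵃ x²(1 − x/a)² dx = a³/30, ∫₀ᵃ x⁴(1 − x/a)² dx = a⁵/105.
State is unnormalized: ∫|φ|² dx = 3.1800, and ∫φ*·x²·φ dx = 7.2354, so ⟨x²⟩ = 7.2354 / 3.1800.
⟨x²⟩ = 2.2753.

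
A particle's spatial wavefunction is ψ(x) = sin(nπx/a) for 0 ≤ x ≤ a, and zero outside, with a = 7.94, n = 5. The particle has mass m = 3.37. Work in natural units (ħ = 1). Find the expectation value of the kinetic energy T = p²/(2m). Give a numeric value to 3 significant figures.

0.581

T = −(ħ²/2m) d²/dx², so ⟨T⟩ = −(ħ²/2m) ∫ ψ*·ψ'' dx / ∫|ψ|² dx; with m = 3.37.
d/dx sin(nπx/a) = (nπ/a)·cos(nπx/a) and d²/dx² sin(nπx/a) = −(nπ/a)²·sin(nπx/a); on 0 ≤ x ≤ a, ∫sin²(nπx/a) dx = a/2 and ∫sin(nπx/a)·cos(nπx/a) dx = 0.
State is unnormalized: ∫|ψ|² dx = 3.9700, and ∫ψ*·(−ħ²/2m · ψ'') dx = 2.3053, so ⟨T⟩ = 2.3053 / 3.9700.
⟨T⟩ = 0.58068.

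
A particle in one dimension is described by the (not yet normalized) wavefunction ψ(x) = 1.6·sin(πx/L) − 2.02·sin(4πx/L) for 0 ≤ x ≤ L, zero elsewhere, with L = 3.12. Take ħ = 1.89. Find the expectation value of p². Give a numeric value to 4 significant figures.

37.00

p² ψ = −ħ² d²ψ/dx²; ⟨p²⟩ = −ħ² ∫ ψ*·ψ'' dx / ∫|ψ|² dx.
d²/dx² sin(jπx/L) = −(jπ/L)²·sin(jπx/L); on 0 ≤ x ≤ L, ∫sin²(jπx/L) dx = L/2 and ∫sin(jπx/L)·sin(lπx/L) dx = 0 for j ≠ l, so only diagonal terms survive in ∫|ψ|² and ∫ψ·ψ″; ∫ψ·ψ′ dx = [ψ²/2] between the walls = 0.
State is unnormalized: ∫|ψ|² dx = 10.359, and ∫ψ*·(−ħ² ψ'') dx = 383.32, so ⟨p²⟩ = 383.32 / 10.359.
⟨p²⟩ = 37.004.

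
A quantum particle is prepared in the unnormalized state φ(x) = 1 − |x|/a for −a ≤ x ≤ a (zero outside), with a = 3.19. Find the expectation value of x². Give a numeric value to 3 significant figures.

1.02

⟨x²⟩ = ∫ x²·|φ|² dx / ∫|φ|² dx (integrals over the domain).
φ is even, so ∫ over [−a, a] = 2∫₀ᵃ with φ = 1 − x/a there: ∫₀ᵃ (1 − x/a)² dx = a/3, ∫₀ᵃ x²(1 − x/a)² dx = a³/30, ∫₀ᵃ x⁴(1 − x/a)² dx = a⁵/105.
State is unnormalized: ∫|φ|² dx = 2.1267, and ∫φ*·x²·φ dx = 2.1641, so ⟨x²⟩ = 2.1641 / 2.1267.
⟨x²⟩ = 1.0176.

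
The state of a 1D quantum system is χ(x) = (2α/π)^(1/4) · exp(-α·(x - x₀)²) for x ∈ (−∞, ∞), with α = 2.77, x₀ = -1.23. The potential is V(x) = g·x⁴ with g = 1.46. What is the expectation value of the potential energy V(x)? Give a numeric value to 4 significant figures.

4.574

⟨V⟩ = ∫ V(x)·|χ|² dx.
Gaussian moments (u = x − x₀): ∫u^(2j)·e^(−2αu²) du = (2j−1)!!/(4α)^j · √(π/(2α)), odd powers integrate to 0; here √(π/(2α)) = 0.75304.
⟨V⟩ = 4.5735.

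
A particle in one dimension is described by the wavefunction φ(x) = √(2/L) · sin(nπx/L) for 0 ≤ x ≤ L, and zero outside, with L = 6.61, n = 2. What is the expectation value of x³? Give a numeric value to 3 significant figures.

⟨x³⟩ = ∫ x³·|φ|² dx (integrals over the domain).
With sin²θ = (1 − cos2θ)/2 on 0 ≤ x ≤ L: ∫sin²(nπx/L) dx = L/2, ∫x·sin²(nπx/L) dx = L²/4, ∫x²·sin²(nπx/L) dx = L³·(1/6 − 1/(4n²π²)); higher powers xᵏ the same way, integrating xᵏ·cos(2nπx/L) by parts.
⟨x³⟩ = 66.715.

66.7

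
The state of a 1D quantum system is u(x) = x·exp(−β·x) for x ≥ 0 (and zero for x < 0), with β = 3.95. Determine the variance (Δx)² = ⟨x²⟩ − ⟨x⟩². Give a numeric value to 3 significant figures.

0.0481

Compute ⟨x⟩ and ⟨x²⟩ separately, then (Δx)² = ⟨x²⟩ − ⟨x⟩².
Every integrand reduces to terms xʲ·e^(−2βx) on [0, ∞); use ∫₀^∞ xʲ·e^(−2βx) dx = j!/(2β)^(j+1).
Normalization: ∫|u|² dx = 0.0040565.
⟨x⟩ = 0.37975 and ⟨x²⟩ = 0.19228.
(Δx)² = 0.19228 − (0.37975)² = 0.048069.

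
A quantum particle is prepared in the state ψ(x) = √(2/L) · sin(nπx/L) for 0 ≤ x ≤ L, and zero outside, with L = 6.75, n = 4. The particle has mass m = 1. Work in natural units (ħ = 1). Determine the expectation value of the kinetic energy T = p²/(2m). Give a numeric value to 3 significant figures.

1.73

T = −(ħ²/2m) d²/dx², so ⟨T⟩ = −(ħ²/2m) ∫ ψ*·ψ'' dx; with m = 1.
d/dx sin(nπx/L) = (nπ/L)·cos(nπx/L) and d²/dx² sin(nπx/L) = −(nπ/L)²·sin(nπx/L); on 0 ≤ x ≤ L, ∫sin²(nπx/L) dx = L/2 and ∫sin(nπx/L)·cos(nπx/L) dx = 0.
⟨T⟩ = 1.7329.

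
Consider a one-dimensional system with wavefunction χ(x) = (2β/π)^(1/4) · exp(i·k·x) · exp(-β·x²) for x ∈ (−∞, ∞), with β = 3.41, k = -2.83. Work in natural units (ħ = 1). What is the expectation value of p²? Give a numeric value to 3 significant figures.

11.4

p² χ = −ħ² d²χ/dx²; ⟨p²⟩ = −ħ² ∫ χ*·χ'' dx.
Gaussian moments: ∫x^(2j)·e^(−2βx²) dx = (2j−1)!!/(4β)^j · √(π/(2β)), odd powers integrate to 0; here √(π/(2β)) = 0.67871. Derivatives: χ′ = (ik − 2βx)·χ, χ″ = ((ik − 2βx)² − 2β)·χ; the odd-in-x pieces drop out.
⟨p²⟩ = 11.419.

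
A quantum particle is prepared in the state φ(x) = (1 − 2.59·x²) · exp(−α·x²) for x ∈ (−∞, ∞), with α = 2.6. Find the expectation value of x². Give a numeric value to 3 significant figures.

⟨x²⟩ = ∫ x²·|φ|² dx / ∫|φ|² dx (integrals over the domain).
Expand each integrand as polynomial × e^(−2αx²) and use ∫x^(2j)·e^(−2αx²) dx = (2j−1)!!/(4α)^j · √(π/(2α)), odd powers → 0; here √(π/(2α)) = 0.77727.
State is unnormalized: ∫|φ|² dx = 0.53475, and ∫φ*·x²·φ dx = 0.032591, so ⟨x²⟩ = 0.032591 / 0.53475.
⟨x²⟩ = 0.060946.

0.0609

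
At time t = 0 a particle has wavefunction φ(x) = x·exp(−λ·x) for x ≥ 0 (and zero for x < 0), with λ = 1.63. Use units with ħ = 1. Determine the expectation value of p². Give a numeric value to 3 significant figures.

p² φ = −ħ² d²φ/dx²; ⟨p²⟩ = −ħ² ∫ φ*·φ'' dx / ∫|φ|² dx.
Differentiate x·exp(−λ·x) with the product rule; every integrand then reduces to terms xʲ·e^(−2λx) on [0, ∞), with ∫₀^∞ xʲ·e^(−2λx) dx = j!/(2λ)^(j+1).
State is unnormalized: ∫|φ|² dx = 0.057727, and ∫φ*·(−ħ² φ'') dx = 0.15337, so ⟨p²⟩ = 0.15337 / 0.057727.
⟨p²⟩ = 2.6569.

2.66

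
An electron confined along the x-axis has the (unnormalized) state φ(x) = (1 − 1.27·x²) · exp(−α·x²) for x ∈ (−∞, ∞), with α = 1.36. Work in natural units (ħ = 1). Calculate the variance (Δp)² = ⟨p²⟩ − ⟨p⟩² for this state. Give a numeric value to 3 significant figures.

Compute ⟨p⟩ and ⟨p²⟩ separately; (Δp)² = ⟨p²⟩ − ⟨p⟩².
Expand each integrand as polynomial × e^(−2αx²) and use ∫x^(2j)·e^(−2αx²) dx = (2j−1)!!/(4α)^j · √(π/(2α)), odd powers → 0; here √(π/(2α)) = 1.0747. Differentiate with the product rule, d/dx e^(−αx²) = −2αx·e^(−αx²).
Normalization: ∫|φ|² dx = 0.74863.
⟨p⟩ = 0.0000 and ⟨p²⟩ = 3.6088.
(Δp)² = 3.6088 − (0.0000)² = 3.6088.

3.61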